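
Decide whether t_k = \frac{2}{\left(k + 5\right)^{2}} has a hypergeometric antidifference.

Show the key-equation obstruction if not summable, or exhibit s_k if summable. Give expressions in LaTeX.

The ratio is (k + 5)**2/(k + 6)**2.
A = k**2 + 10*k + 25, B = k**2 + 12*k + 36, C = 1.
Solve (k**2 + 10*k + 25)·f(k+1) − (k**2 + 10*k + 25)·f(k) = 1.
deg f ≤ 0 (via 2,2,0).
Generic f = c0 gives residual -1; -1 = 0 cannot hold, so t_k is not Gosper-summable.

No — t_k has no hypergeometric antidifference.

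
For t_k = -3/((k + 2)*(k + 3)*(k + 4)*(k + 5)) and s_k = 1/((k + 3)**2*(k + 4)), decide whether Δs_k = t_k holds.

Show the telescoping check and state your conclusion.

s_(k+1) = 1/((k + 4)**2*(k + 5))
s_(k+1) − s_k = ((k + 3)**2 - (k + 4)*(k + 5))/((k + 3)**2*(k + 4)**2*(k + 5))
(s_(k+1) − s_k) − t_k = 2*(2*k + 7)/(k**6 + 21*k**5 + 181*k**4 + 819*k**3 + 2050*k**2 + 2688*k + 1440)

Invalid: residual 2*(2*k + 7)/(k**6 + 21*k**5 + 181*k**4 + 819*k**3 + 2050*k**2 + 2688*k + 1440) ≠ 0.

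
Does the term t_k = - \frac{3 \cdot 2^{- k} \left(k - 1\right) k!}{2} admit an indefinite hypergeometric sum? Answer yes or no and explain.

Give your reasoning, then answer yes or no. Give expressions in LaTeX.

Yes. s_k = - 3 \cdot 2^{- k} k!.

Step 1: r(k) = k*(k + 1)/(2*(k - 1)).
Factor: A=k/2 + 1/2; B=1; C=k - 1.
Key eq: (k/2 + 1/2)·f(k+1) = (1)·f(k) + (k - 1).
Bound: deg f ≤ 0.
Solving with deg f ≤ 0: f(k) = 2.
Then R = B(k−1)f/C = 2/(k - 1), so s_k = R(k)·t_k = -3*factorial(k)/2**k.
Δs = -3*(k - 1)*factorial(k)/(2*2**k), as required.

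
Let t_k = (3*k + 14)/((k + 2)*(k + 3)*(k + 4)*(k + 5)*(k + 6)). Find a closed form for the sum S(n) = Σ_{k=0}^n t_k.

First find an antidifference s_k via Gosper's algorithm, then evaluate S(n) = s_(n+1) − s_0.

t_(k+1)/t_k = (k + 2)*(3*k + 17)/((k + 7)*(3*k + 14)).
So A=k + 2 and B=k + 7, with C=k + 14/3.
f must satisfy (k + 2)·f(k+1) − (k + 6)·f(k) = k + 14/3.
Bound: deg f ≤ 4.
Coefficient equations give f(k) = k*(k + 4)*(k**2 + 10*k + 31)/90.
R(k) = B(k−1)·f(k)/C(k) = k*(k + 4)*(k + 6)*(k**2 + 10*k + 31)/(30*(3*k + 14)); s_k = R·t_k = k*(k**2 + 10*k + 31)/(30*(k**3 + 10*k**2 + 31*k + 30)).
Check: Δs_k = (3*k + 14)/(k**5 + 20*k**4 + 155*k**3 + 580*k**2 + 1044*k + 720). ✓
Evaluate: s_(n+1) = (n**3 + 13*n**2 + 54*n + 42)/(30*(n**3 + 13*n**2 + 54*n + 72)); subtract s_(0) = 0 ⇒ S(n) = (n**3 + 13*n**2 + 54*n + 42)/(30*(n**3 + 13*n**2 + 54*n + 72)).

S(n) = (n**3 + 13*n**2 + 54*n + 42)/(30*(n**3 + 13*n**2 + 54*n + 72))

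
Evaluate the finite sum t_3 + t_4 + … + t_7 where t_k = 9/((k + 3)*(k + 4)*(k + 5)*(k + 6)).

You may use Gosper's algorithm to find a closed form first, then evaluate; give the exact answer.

t_(k+1)/t_k = (k + 3)/(k + 7).
A = k + 3, B = k + 7, C = 1.
Solve (k + 3)·f(k+1) − (k + 6)·f(k) = 1.
deg f ≤ 3 (via 1,1,0).
A polynomial solution: f(k) = k*(k**2 + 12*k + 47)/180.
Get s_k = R·t_k = k*(k**2 + 12*k + 47)/(20*(k + 3)*(k + 4)*(k + 5)) with R(k) = B(k−1)f(k)/C(k) = k*(k + 6)*(k**2 + 12*k + 47)/180.
Verify: 9/(k**4 + 18*k**3 + 119*k**2 + 342*k + 360) matches t_k.
Σ_(k=3)^(7) t_k = s_(8) − s_(3) = 69/1430 − (23/560) = 115/16016.

Σ = 115/16016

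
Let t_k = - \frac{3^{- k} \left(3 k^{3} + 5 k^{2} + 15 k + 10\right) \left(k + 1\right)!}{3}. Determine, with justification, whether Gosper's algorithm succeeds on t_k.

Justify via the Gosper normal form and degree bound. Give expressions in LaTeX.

Ratio r(k) = (3*k**4 + 20*k**3 + 62*k**2 + 101*k + 66)/(3*(3*k**3 + 5*k**2 + 15*k + 10)).
A = k/3 + 2/3, B = 1, C = k**3 + 5*k**2/3 + 5*k + 10/3.
Solve (k/3 + 2/3)·f(k+1) − (1)·f(k) = k**3 + 5*k**2/3 + 5*k + 10/3.
Degrees (1,0,3) ⇒ d ≤ 2.
A polynomial solution: f(k) = k*(3*k + 2).
Certificate R = B(k−1)f/C = 3*k*(3*k + 2)/(3*k**3 + 5*k**2 + 15*k + 10) gives s_k = -k*(3*k + 2)*factorial(k + 1)/3**k.
Δs = -(3*k**3 + 5*k**2 + 15*k + 10)*factorial(k + 1)/(3*3**k), as required.

Yes. s_k = - 3^{- k} k \left(3 k + 2\right) \left(k + 1\right)!.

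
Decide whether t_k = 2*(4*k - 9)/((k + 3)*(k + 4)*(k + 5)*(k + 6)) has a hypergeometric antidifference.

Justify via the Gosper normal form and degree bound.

Yes. s_k = k*(-k**2 - 12*k - 167)/(30*(k + 3)*(k + 4)*(k + 5)).

Step 1: r(k) = (k + 3)*(4*k - 5)/((k + 7)*(4*k - 9)).
So A=k + 3 and B=k + 7, with C=k - 9/4.
Key eq: (k + 3)·f(k+1) = (k + 6)·f(k) + (k - 9/4).
deg f ≤ 3 (via 1,1,1).
A polynomial solution: f(k) = -k*(k**2 + 12*k + 167)/240.
So s_k = (B(k−1)f/C)·t_k = (-k*(k + 6)*(k**2 + 12*k + 167)/(60*(4*k - 9)))·t_k = k*(-k**2 - 12*k - 167)/(30*(k + 3)*(k + 4)*(k + 5)).
Verify: 2*(4*k - 9)/(k**4 + 18*k**3 + 119*k**2 + 342*k + 360) matches t_k.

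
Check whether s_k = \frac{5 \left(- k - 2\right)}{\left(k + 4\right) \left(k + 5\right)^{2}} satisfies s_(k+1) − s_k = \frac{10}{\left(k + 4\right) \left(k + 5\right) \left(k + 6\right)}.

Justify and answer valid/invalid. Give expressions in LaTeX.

s_(k+1) = 5*(-k - 3)/((k + 5)*(k + 6)**2)
s_(k+1) − s_k = 5*(2*k**2 + 13*k + 12)/(k**5 + 26*k**4 + 269*k**3 + 1384*k**2 + 3540*k + 3600)
(s_(k+1) − s_k) − t_k = 15*(-3*k - 16)/(k**5 + 26*k**4 + 269*k**3 + 1384*k**2 + 3540*k + 3600)

Invalid: residual \frac{15 \left(- 3 k - 16\right)}{k^{5} + 26 k^{4} + 269 k^{3} + 1384 k^{2} + 3540 k + 3600} ≠ 0.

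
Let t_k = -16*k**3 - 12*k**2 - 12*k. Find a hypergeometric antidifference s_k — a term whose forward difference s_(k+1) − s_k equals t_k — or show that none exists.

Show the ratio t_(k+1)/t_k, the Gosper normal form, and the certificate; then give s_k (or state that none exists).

s_k = 4*k*(-k**3 + k**2 - k + 1)

t_(k+1)/t_k = (4*k**3 + 15*k**2 + 21*k + 10)/(k*(4*k**2 + 3*k + 3)).
Normal form (A,B,C) = (1, 1, k**3 + 3*k**2/4 + 3*k/4).
Solve (1)·f(k+1) − (1)·f(k) = k**3 + 3*k**2/4 + 3*k/4.
From deg A=0, deg B=0, deg C=3: d=4.
Solve for f: f(k) = k*(k - 1)*(k**2 + 1)/4 (degree 4 ≤ 4).
R(k) = B(k−1)·f(k)/C(k) = (k - 1)*(k**2 + 1)/(4*k**2 + 3*k + 3); s_k = R·t_k = 4*k*(-k**3 + k**2 - k + 1).
Verify: 4*k*(-4*k**2 - 3*k - 3) matches t_k.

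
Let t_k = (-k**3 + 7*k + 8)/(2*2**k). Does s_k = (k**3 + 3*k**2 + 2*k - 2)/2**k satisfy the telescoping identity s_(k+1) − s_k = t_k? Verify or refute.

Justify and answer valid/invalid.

valid (s_(k+1) − s_k reduces to t_k)

s_(k+1) = (k**3 + 6*k**2 + 11*k + 4)/(2*2**k)
s_(k+1) − s_k = (-k**3 + 7*k + 8)/(2*2**k)
(s_(k+1) − s_k) − t_k = 0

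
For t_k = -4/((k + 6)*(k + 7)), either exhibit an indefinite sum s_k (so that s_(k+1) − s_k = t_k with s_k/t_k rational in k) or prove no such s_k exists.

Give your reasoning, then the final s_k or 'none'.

Compute t_(k+1)/t_k: get (k + 6)/(k + 8).
Gosper form: A/B · C(k+1)/C(k) with A=k + 6, B=k + 8, C=1.
Solve (k + 6)·f(k+1) − (k + 7)·f(k) = 1.
d = 1 from the (1,1,0) case.
Solving with deg f ≤ 1: f(k) = k/6.
So s_k = (B(k−1)f/C)·t_k = (k*(k + 7)/6)·t_k = -2*k/(3*k + 18).
s_(k+1) − s_k = -4/(k**2 + 13*k + 42) = t_k.

s_k = -2*k/(3*k + 18)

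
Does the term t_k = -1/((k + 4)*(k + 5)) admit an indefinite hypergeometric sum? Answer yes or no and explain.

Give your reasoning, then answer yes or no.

The ratio is (k + 4)/(k + 6).
A = k + 4, B = k + 6, C = 1.
Solve (k + 4)·f(k+1) − (k + 5)·f(k) = 1.
Degrees (1,1,0) ⇒ d ≤ 1.
Match coefficients ⇒ f(k) = k/4.
Then R = B(k−1)f/C = k*(k + 5)/4, so s_k = R(k)·t_k = -k/(4*k + 16).
Δs = -1/(k**2 + 9*k + 20), as required.

Yes. s_k = -k/(4*k + 16).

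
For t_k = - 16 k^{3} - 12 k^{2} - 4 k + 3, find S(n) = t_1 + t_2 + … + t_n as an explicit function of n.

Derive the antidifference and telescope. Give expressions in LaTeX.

Step 1: r(k) = (16*k**3 + 60*k**2 + 76*k + 29)/(16*k**3 + 12*k**2 + 4*k - 3).
Take A(k)=1, B(k)=1, C(k)=k**3 + 3*k**2/4 + k/4 - 3/16.
f must satisfy (1)·f(k+1) − (1)·f(k) = k**3 + 3*k**2/4 + k/4 - 3/16.
Bound: deg f ≤ 4.
Coefficient equations give f(k) = k*(4*k**3 - 4*k**2 - 3)/16.
Then R = B(k−1)f/C = k*(4*k**3 - 4*k**2 - 3)/(16*k**3 + 12*k**2 + 4*k - 3), so s_k = R(k)·t_k = k*(-4*k**3 + 4*k**2 + 3).
Verify: -16*k**3 - 12*k**2 - 4*k + 3 matches t_k.
s_(n+1) = -4*n**4 - 12*n**3 - 12*n**2 - n + 3 and s_(1) = 3, so S(n) = n*(-4*n**3 - 12*n**2 - 12*n - 1).

S(n) = n \left(- 4 n^{3} - 12 n^{2} - 12 n - 1\right)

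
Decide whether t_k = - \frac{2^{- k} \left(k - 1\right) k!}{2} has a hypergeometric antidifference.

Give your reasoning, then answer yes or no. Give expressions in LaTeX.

Ratio r(k) = k*(k + 1)/(2*(k - 1)).
So A=k/2 + 1/2 and B=1, with C=k - 1.
Solve (k/2 + 1/2)·f(k+1) − (1)·f(k) = k - 1.
deg f ≤ 0 (via 1,0,1).
A polynomial solution: f(k) = 2.
Get s_k = R·t_k = -factorial(k)/2**k with R(k) = B(k−1)f(k)/C(k) = 2/(k - 1).
s_(k+1) − s_k = -(k - 1)*factorial(k)/(2*2**k) = t_k.

Yes. s_k = - 2^{- k} k!.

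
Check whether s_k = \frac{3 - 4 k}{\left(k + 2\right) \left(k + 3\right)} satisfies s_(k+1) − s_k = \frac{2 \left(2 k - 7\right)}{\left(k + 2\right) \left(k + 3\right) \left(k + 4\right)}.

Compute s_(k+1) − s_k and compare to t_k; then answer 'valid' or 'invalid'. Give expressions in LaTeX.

s_(k+1) = (-4*k - 1)/((k + 3)*(k + 4))
s_(k+1) − s_k = 2*(2*k - 7)/(k**3 + 9*k**2 + 26*k + 24)
(s_(k+1) − s_k) − t_k = 0

Valid — Δs_k = t_k.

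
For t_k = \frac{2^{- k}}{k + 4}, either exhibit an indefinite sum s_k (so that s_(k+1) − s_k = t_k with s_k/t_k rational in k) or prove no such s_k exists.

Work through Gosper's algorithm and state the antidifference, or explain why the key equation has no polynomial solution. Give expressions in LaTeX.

Step 1: r(k) = (k + 4)/(2*(k + 5)).
So A=k/2 + 2 and B=k + 5, with C=1.
Need (k/2 + 2)·f(k+1) − (k + 4)·f(k) = 1.
From deg A=1, deg B=1, deg C=0: d=-1.
deg f ≤ -1 is impossible — no certificate.

none (Gosper's algorithm certifies no s_k)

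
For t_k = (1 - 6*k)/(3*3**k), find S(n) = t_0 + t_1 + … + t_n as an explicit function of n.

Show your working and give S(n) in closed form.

S(n) = -1 + n/3**n + 4/(3*3**n)

r(k) = (6*k + 5)/(3*(6*k - 1)) after simplifying.
Normal form (A,B,C) = (1/3, 1, k - 1/6).
Need (1/3)·f(k+1) − (1)·f(k) = k - 1/6.
d = 1 from the (0,0,1) case.
Coefficient equations give f(k) = -(3*k + 1)/2.
R(k) = B(k−1)·f(k)/C(k) = -3*(3*k + 1)/(6*k - 1); s_k = R·t_k = (3*k + 1)/3**k.
Δs = (1 - 6*k)/(3*3**k), as required.
Telescope: S(n) = s_(n+1) − s_(0) = 3**(-n - 1)*(3*n + 4) − (1) = -1 + n/3**n + 4/(3*3**n).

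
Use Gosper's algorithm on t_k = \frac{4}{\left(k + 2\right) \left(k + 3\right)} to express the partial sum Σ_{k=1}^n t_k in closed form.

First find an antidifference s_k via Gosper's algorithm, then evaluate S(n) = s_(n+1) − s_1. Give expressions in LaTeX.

r(k) = (k + 2)/(k + 4) after simplifying.
So A=k + 2 and B=k + 4, with C=1.
Key eq: (k + 2)·f(k+1) = (k + 3)·f(k) + (1).
Bound: deg f ≤ 1.
A polynomial solution: f(k) = k/2.
Certificate R = B(k−1)f/C = k*(k + 3)/2 gives s_k = 2*k/(k + 2).
Check: Δs_k = 4/(k**2 + 5*k + 6). ✓
Telescope: S(n) = s_(n+1) − s_(1) = 2*(n + 1)/(n + 3) − (2/3) = 4*n/(3*(n + 3)).

S(n) = \frac{4 n}{3 \left(n + 3\right)}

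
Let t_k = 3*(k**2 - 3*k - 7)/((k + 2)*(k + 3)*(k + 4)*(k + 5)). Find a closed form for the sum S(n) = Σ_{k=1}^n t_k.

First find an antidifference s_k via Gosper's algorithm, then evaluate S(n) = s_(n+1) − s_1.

S(n) = n*(n**2 - 48*n - 133)/(20*(n**3 + 12*n**2 + 47*n + 60))

The ratio is (k + 2)*(3*k - (k + 1)**2 + 10)/((k + 6)*(-k**2 + 3*k + 7)).
A = k + 2, B = k + 6, C = k**2 - 3*k - 7.
Key eq: (k + 2)·f(k+1) = (k + 5)·f(k) + (k**2 - 3*k - 7).
Degrees (1,1,2) ⇒ d ≤ 3.
Coefficient equations give f(k) = -k*(k**2 + 33*k + 50)/24.
So s_k = (B(k−1)f/C)·t_k = (-k*(k + 5)*(k**2 + 33*k + 50)/(24*(k**2 - 3*k - 7)))·t_k = k*(-k**2 - 33*k - 50)/(8*(k + 2)*(k + 3)*(k + 4)).
s_(k+1) − s_k = 3*(k**2 - 3*k - 7)/(k**4 + 14*k**3 + 71*k**2 + 154*k + 120) = t_k.
Evaluate: s_(n+1) = (-n**3 - 36*n**2 - 119*n - 84)/(8*(n**3 + 12*n**2 + 47*n + 60)); subtract s_(1) = -7/40 ⇒ S(n) = n*(n**2 - 48*n - 133)/(20*(n**3 + 12*n**2 + 47*n + 60)).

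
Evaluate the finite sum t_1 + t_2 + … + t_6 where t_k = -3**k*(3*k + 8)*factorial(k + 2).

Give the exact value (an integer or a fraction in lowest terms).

Σ = -793618542

The ratio is 3*(k + 3)*(3*k + 11)/(3*k + 8).
A = 3*k + 9, B = 1, C = k + 8/3.
Need (3*k + 9)·f(k+1) − (1)·f(k) = k + 8/3.
Degrees (1,0,1) ⇒ d ≤ 0.
A polynomial solution: f(k) = 1/3.
So s_k = (B(k−1)f/C)·t_k = (1/(3*k + 8))·t_k = -3**k*factorial(k + 2).
Check: Δs_k = -3**k*(3*k + 8)*factorial(k + 2). ✓
Evaluate s at k=7 and k=1: -793618560 and -18; difference -793618542.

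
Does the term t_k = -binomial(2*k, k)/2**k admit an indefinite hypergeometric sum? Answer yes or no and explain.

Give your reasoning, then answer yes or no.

No. Not Gosper-summable.

r(k) = (2*k + 1)/(k + 1) after simplifying.
Take A(k)=2*k + 1, B(k)=k + 1, C(k)=1.
Set up (2*k + 1)·f(k+1) − (k)·f(k) − (1) = 0.
deg f ≤ -1 (via 1,1,0).
deg f ≤ -1 is impossible — no certificate.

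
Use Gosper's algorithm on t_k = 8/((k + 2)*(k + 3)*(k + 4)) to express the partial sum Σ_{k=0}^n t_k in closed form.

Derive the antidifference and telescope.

Step 1: r(k) = (k + 2)/(k + 5).
A = k + 2, B = k + 5, C = 1.
Key eq: (k + 2)·f(k+1) = (k + 4)·f(k) + (1).
deg f ≤ 2 (via 1,1,0).
Solve for f: f(k) = k*(k + 5)/12 (degree 2 ≤ 2).
Get s_k = R·t_k = 2*k*(k + 5)/(3*(k + 2)*(k + 3)) with R(k) = B(k−1)f(k)/C(k) = k*(k + 4)*(k + 5)/12.
Verify: 8/(k**3 + 9*k**2 + 26*k + 24) matches t_k.
Evaluate: s_(n+1) = 2*(n**2 + 7*n + 6)/(3*(n**2 + 7*n + 12)); subtract s_(0) = 0 ⇒ S(n) = 2*(n**2 + 7*n + 6)/(3*(n**2 + 7*n + 12)).

S(n) = 2*(n**2 + 7*n + 6)/(3*(n**2 + 7*n + 12))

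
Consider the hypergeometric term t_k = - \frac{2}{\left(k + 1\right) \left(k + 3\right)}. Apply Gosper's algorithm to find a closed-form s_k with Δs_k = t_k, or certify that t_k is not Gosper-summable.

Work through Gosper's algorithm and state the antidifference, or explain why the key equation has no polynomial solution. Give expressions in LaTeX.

s_k = \frac{k \left(- 3 k - 5\right)}{2 \left(k + 1\right) \left(k + 2\right)}

Compute t_(k+1)/t_k: get (k + 1)*(k + 3)/((k + 2)*(k + 4)).
Normal form (A,B,C) = (k + 1, k + 4, k + 2).
f must satisfy (k + 1)·f(k+1) − (k + 3)·f(k) = k + 2.
d = 2 from the (1,1,1) case.
Coefficient equations give f(k) = k*(3*k + 5)/4.
Then R = B(k−1)f/C = k*(k + 3)*(3*k + 5)/(4*(k + 2)), so s_k = R(k)·t_k = k*(-3*k - 5)/(2*(k + 1)*(k + 2)).
s_(k+1) − s_k = -2/(k**2 + 4*k + 3) = t_k.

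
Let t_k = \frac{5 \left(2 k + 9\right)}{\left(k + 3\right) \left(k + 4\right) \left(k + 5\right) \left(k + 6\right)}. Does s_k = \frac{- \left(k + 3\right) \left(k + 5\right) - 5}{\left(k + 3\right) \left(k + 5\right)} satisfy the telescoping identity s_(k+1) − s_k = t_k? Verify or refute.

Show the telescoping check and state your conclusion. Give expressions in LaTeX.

Valid — Δs_k = t_k.

s_(k+1) = (-(k + 4)*(k + 6) - 5)/((k + 4)*(k + 6))
s_(k+1) − s_k = 5*(2*k + 9)/(k**4 + 18*k**3 + 119*k**2 + 342*k + 360)
(s_(k+1) − s_k) − t_k = 0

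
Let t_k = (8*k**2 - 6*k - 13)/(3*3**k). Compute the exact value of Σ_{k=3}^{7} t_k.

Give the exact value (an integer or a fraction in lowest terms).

Σ = 8245/6561

Ratio r(k) = (8*k**2 + 10*k - 11)/(3*(8*k**2 - 6*k - 13)).
A = 1/3, B = 1, C = k**2 - 3*k/4 - 13/8.
Solve (1/3)·f(k+1) − (1)·f(k) = k**2 - 3*k/4 - 13/8.
Bound: deg f ≤ 2.
Solving with deg f ≤ 2: f(k) = -3*(4*k**2 + k - 4)/8.
So s_k = (B(k−1)f/C)·t_k = (-3*(4*k**2 + k - 4)/(8*k**2 - 6*k - 13))·t_k = (-4*k**2 - k + 4)/3**k.
Δs = (8*k**2 - 6*k - 13)/(3*3**k), as required.
Sum = s_(8) − s_(3); s_(8) = -260/6561, s_(3) = -35/27 ⇒ 8245/6561.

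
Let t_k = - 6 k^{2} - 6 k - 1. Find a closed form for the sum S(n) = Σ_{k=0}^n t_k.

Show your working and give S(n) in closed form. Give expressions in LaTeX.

r(k) = (6*k**2 + 18*k + 13)/(6*k**2 + 6*k + 1) after simplifying.
Gosper form: A/B · C(k+1)/C(k) with A=1, B=1, C=k**2 + k + 1/6.
Solve (1)·f(k+1) − (1)·f(k) = k**2 + k + 1/6.
d = 3 from the (0,0,2) case.
A polynomial solution: f(k) = k*(2*k**2 - 1)/6.
Get s_k = R·t_k = -2*k**3 + k with R(k) = B(k−1)f(k)/C(k) = k*(2*k**2 - 1)/(6*k**2 + 6*k + 1).
Δs = -6*k**2 - 6*k - 1, as required.
Evaluate: s_(n+1) = -2*n**3 - 6*n**2 - 5*n - 1; subtract s_(0) = 0 ⇒ S(n) = -2*n**3 - 6*n**2 - 5*n - 1.

S(n) = - 2 n^{3} - 6 n^{2} - 5 n - 1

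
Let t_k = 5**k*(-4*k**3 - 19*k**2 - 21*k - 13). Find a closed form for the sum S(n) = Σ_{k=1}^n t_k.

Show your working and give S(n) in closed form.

S(n) = -5*5**n*n**3 - 20*5**n*n**2 - 20*5**n*n - 15*5**n + 15

Step 1: r(k) = 5*(4*k**3 + 31*k**2 + 71*k + 57)/(4*k**3 + 19*k**2 + 21*k + 13).
Take A(k)=5, B(k)=1, C(k)=k**3 + 19*k**2/4 + 21*k/4 + 13/4.
Key eq: (5)·f(k+1) = (1)·f(k) + (k**3 + 19*k**2/4 + 21*k/4 + 13/4).
deg f ≤ 3 (via 0,0,3).
Coefficient equations give f(k) = (k + 2)*(k**2 - k + 1)/4.
Get s_k = R·t_k = 5**k*(-k**3 - k**2 + k - 2) with R(k) = B(k−1)f(k)/C(k) = (k + 2)*(k**2 - k + 1)/(4*k**3 + 19*k**2 + 21*k + 13).
s_(k+1) − s_k = 5**k*(-4*k**3 - 19*k**2 - 21*k - 13) = t_k.
Telescope: S(n) = s_(n+1) − s_(1) = 5**(n + 1)*(-n**3 - 4*n**2 - 4*n - 3) − (-15) = -5*5**n*n**3 - 20*5**n*n**2 - 20*5**n*n - 15*5**n + 15.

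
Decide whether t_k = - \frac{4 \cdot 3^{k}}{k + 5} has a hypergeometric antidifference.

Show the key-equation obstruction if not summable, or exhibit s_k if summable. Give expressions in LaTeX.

No — key equation has no polynomial f.

r(k) = 3*(k + 5)/(k + 6) after simplifying.
Factor: A=3*k + 15; B=k + 6; C=1.
Solve (3*k + 15)·f(k+1) − (k + 5)·f(k) = 1.
From deg A=1, deg B=1, deg C=0: d=-1.
Negative degree bound (-1): no f exists, t_k not Gosper-summable.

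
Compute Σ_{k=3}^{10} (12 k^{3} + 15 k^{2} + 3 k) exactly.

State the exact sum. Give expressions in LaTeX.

t_(k+1)/t_k = (4*k**2 + 13*k + 10)/(k*(4*k + 1)).
A = 1, B = 1, C = k**3 + 5*k**2/4 + k/4.
Solve (1)·f(k+1) − (1)·f(k) = k**3 + 5*k**2/4 + k/4.
Bound: deg f ≤ 4.
Solve for f: f(k) = k*(k - 1)*(k + 1)*(3*k - 1)/12 (degree 4 ≤ 4).
Then R = B(k−1)f/C = (k - 1)*(3*k - 1)/(3*(4*k + 1)), so s_k = R(k)·t_k = k*(3*k**3 - k**2 - 3*k + 1).
s_(k+1) − s_k = 3*k*(4*k**2 + 5*k + 1) = t_k.
Sum = s_(11) − s_(3); s_(11) = 42240, s_(3) = 192 ⇒ 42048.

Σ = 42048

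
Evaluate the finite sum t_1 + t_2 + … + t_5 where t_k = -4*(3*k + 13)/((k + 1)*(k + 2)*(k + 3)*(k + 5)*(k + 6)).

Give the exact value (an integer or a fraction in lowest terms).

Σ = -145/1386

Ratio r(k) = (k + 1)*(k + 5)*(3*k + 16)/((k + 4)*(k + 7)*(3*k + 13)).
So A=k + 1 and B=k + 7, with C=k**2 + 25*k/3 + 52/3.
Set up (k + 1)·f(k+1) − (k + 6)·f(k) − (k**2 + 25*k/3 + 52/3) = 0.
Degrees (1,1,2) ⇒ d ≤ 5.
A polynomial solution: f(k) = k*(k + 3)*(k + 4)*(k**2 + 8*k + 17)/30.
Certificate R = B(k−1)f/C = k*(k + 3)*(k + 6)*(k**2 + 8*k + 17)/(10*(3*k + 13)) gives s_k = 2*k*(-k**2 - 8*k - 17)/(5*(k**3 + 8*k**2 + 17*k + 10)).
Check: Δs_k = 4*(-3*k - 13)/(k**5 + 17*k**4 + 107*k**3 + 307*k**2 + 396*k + 180). ✓
Telescoping: Σ = s_(6) − s_(1) = -303/770 − (-13/45) = -145/1386.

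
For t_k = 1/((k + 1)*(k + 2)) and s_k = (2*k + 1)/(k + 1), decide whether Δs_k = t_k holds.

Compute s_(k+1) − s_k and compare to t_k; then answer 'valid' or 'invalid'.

s_(k+1) = (2*k + 3)/(k + 2)
s_(k+1) − s_k = 1/(k**2 + 3*k + 2)
(s_(k+1) − s_k) − t_k = 0

Valid: the claim telescopes to t_k.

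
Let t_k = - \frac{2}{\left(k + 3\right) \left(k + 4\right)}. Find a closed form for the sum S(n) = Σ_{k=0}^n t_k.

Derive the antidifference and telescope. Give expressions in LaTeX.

r(k) = (k + 3)/(k + 5) after simplifying.
Factor: A=k + 3; B=k + 5; C=1.
Key eq: (k + 3)·f(k+1) = (k + 4)·f(k) + (1).
d = 1 from the (1,1,0) case.
Coefficient equations give f(k) = k/3.
So s_k = (B(k−1)f/C)·t_k = (k*(k + 4)/3)·t_k = -2*k/(3*k + 9).
Check: Δs_k = -2/(k**2 + 7*k + 12). ✓
Evaluate: s_(n+1) = 2*(-n - 1)/(3*(n + 4)); subtract s_(0) = 0 ⇒ S(n) = 2*(-n - 1)/(3*(n + 4)).

S(n) = \frac{2 \left(- n - 1\right)}{3 \left(n + 4\right)}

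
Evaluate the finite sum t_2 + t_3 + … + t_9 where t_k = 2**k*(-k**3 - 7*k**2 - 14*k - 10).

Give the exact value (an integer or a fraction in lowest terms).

Σ = -1165240

t_(k+1)/t_k = 2*(k**3 + 10*k**2 + 31*k + 32)/(k**3 + 7*k**2 + 14*k + 10).
So A=2 and B=1, with C=k**3 + 7*k**2 + 14*k + 10.
Solve (2)·f(k+1) − (1)·f(k) = k**3 + 7*k**2 + 14*k + 10.
Degrees (0,0,3) ⇒ d ≤ 3.
Match coefficients ⇒ f(k) = k**3 + k**2 + 4*k - 2.
So s_k = (B(k−1)f/C)·t_k = ((k**3 + k**2 + 4*k - 2)/(k**3 + 7*k**2 + 14*k + 10))·t_k = 2**k*(-k**3 - k**2 - 4*k + 2).
Check: Δs_k = 2**k*(-k**3 - 7*k**2 - 14*k - 10). ✓
Evaluate s at k=10 and k=2: -1165312 and -72; difference -1165240.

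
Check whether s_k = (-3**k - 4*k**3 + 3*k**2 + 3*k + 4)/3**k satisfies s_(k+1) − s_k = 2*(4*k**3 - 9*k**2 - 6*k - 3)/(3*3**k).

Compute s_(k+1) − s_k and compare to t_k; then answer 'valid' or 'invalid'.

valid (s_(k+1) − s_k reduces to t_k)

s_(k+1) = (-3*3**k - 4*k**3 - 9*k**2 - 3*k + 6)/(3*3**k)
s_(k+1) − s_k = 2*(4*k**3 - 9*k**2 - 6*k - 3)/(3*3**k)
(s_(k+1) − s_k) − t_k = 0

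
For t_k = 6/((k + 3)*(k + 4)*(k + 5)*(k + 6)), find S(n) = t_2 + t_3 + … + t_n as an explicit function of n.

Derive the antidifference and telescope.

S(n) = (n**3 + 15*n**2 + 74*n - 90)/(105*(n**3 + 15*n**2 + 74*n + 120))

t_(k+1)/t_k = (k + 3)/(k + 7).
So A=k + 3 and B=k + 7, with C=1.
f must satisfy (k + 3)·f(k+1) − (k + 6)·f(k) = 1.
d = 3 from the (1,1,0) case.
Match coefficients ⇒ f(k) = k*(k**2 + 12*k + 47)/180.
Then R = B(k−1)f/C = k*(k + 6)*(k**2 + 12*k + 47)/180, so s_k = R(k)·t_k = k*(k**2 + 12*k + 47)/(30*(k + 3)*(k + 4)*(k + 5)).
Verify: 6/(k**4 + 18*k**3 + 119*k**2 + 342*k + 360) matches t_k.
Evaluate: s_(n+1) = (n**3 + 15*n**2 + 74*n + 60)/(30*(n**3 + 15*n**2 + 74*n + 120)); subtract s_(2) = 1/42 ⇒ S(n) = (n**3 + 15*n**2 + 74*n - 90)/(105*(n**3 + 15*n**2 + 74*n + 120)).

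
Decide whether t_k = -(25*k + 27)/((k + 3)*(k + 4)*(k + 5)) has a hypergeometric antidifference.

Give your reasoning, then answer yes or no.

Step 1: r(k) = (k + 3)*(25*k + 52)/((k + 6)*(25*k + 27)).
Take A(k)=k + 3, B(k)=k + 6, C(k)=k + 27/25.
Solve (k + 3)·f(k+1) − (k + 5)·f(k) = k + 27/25.
Bound: deg f ≤ 2.
Coefficient equations give f(k) = k*(17*k + 19)/100.
So s_k = (B(k−1)f/C)·t_k = (k*(k + 5)*(17*k + 19)/(4*(25*k + 27)))·t_k = k*(-17*k - 19)/(4*(k + 3)*(k + 4)).
Verify: (-25*k - 27)/(k**3 + 12*k**2 + 47*k + 60) matches t_k.

Yes. s_k = k*(-17*k - 19)/(4*(k + 3)*(k + 4)).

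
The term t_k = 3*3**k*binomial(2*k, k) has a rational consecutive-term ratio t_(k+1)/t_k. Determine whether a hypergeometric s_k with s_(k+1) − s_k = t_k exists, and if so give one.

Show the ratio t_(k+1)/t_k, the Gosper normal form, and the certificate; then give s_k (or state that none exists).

Compute t_(k+1)/t_k: get 6*(2*k + 1)/(k + 1).
Normal form (A,B,C) = (12*k + 6, k + 1, 1).
Key eq: (12*k + 6)·f(k+1) = (k)·f(k) + (1).
deg f ≤ -1 (via 1,1,0).
Negative degree bound (-1): no f exists, t_k not Gosper-summable.

none — t_k is not Gosper-summable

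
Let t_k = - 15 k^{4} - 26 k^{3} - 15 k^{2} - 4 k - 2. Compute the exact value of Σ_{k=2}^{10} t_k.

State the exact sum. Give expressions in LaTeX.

t_(k+1)/t_k = (15*k**4 + 86*k**3 + 183*k**2 + 172*k + 62)/(15*k**4 + 26*k**3 + 15*k**2 + 4*k + 2).
A = 1, B = 1, C = k**4 + 26*k**3/15 + k**2 + 4*k/15 + 2/15.
Need (1)·f(k+1) − (1)·f(k) = k**4 + 26*k**3/15 + k**2 + 4*k/15 + 2/15.
Degrees (0,0,4) ⇒ d ≤ 5.
A polynomial solution: f(k) = k*(3*k**4 - k**3 - 3*k**2 + k + 2)/15.
Then R = B(k−1)f/C = k*(3*k**4 - k**3 - 3*k**2 + k + 2)/(15*k**4 + 26*k**3 + 15*k**2 + 4*k + 2), so s_k = R(k)·t_k = k*(-3*k**4 + k**3 + 3*k**2 - k - 2).
Δs = -15*k**4 - 26*k**3 - 15*k**2 - 4*k - 2, as required.
Telescoping: Σ = s_(11) − s_(2) = -464662 − (-64) = -464598.

Σ = -464598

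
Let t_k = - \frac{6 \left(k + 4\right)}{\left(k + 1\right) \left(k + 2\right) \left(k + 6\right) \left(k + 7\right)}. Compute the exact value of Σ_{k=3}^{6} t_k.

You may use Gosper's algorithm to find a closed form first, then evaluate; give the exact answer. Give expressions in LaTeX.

Ratio r(k) = (k + 1)*(k + 5)*(k + 6)/((k + 3)*(k + 4)*(k + 8)).
So A=k + 1 and B=k + 8, with C=k**4 + 16*k**3 + 95*k**2 + 248*k + 240.
Key eq: (k + 1)·f(k+1) = (k + 7)·f(k) + (k**4 + 16*k**3 + 95*k**2 + 248*k + 240).
From deg A=1, deg B=1, deg C=4: d=6.
Solve for f: f(k) = k*(k + 2)*(k + 3)*(k + 4)*(k + 5)*(k + 7)/12 (degree 6 ≤ 6).
Get s_k = R·t_k = k*(-k - 7)/(2*(k**2 + 7*k + 6)) with R(k) = B(k−1)f(k)/C(k) = k*(k + 2)*(k + 7)**2/(12*(k + 4)).
Verify: 6*(-k - 4)/(k**4 + 16*k**3 + 83*k**2 + 152*k + 84) matches t_k.
Evaluate s at k=7 and k=3: -49/104 and -5/12; difference -17/312.

Σ = -17/312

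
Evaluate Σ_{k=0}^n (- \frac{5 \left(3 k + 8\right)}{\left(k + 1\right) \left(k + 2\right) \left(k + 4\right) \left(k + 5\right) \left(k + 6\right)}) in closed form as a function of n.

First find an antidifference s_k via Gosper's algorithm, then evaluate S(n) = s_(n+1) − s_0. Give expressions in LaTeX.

The ratio is (k + 1)*(k + 4)*(3*k + 11)/((k + 3)*(k + 7)*(3*k + 8)).
Gosper form: A/B · C(k+1)/C(k) with A=k + 1, B=k + 7, C=k**2 + 17*k/3 + 8.
Solve (k + 1)·f(k+1) − (k + 6)·f(k) = k**2 + 17*k/3 + 8.
Degrees (1,1,2) ⇒ d ≤ 5.
Solve for f: f(k) = k*(k + 2)*(k + 3)*(k**2 + 10*k + 29)/60 (degree 5 ≤ 5).
Get s_k = R·t_k = k*(-k**2 - 10*k - 29)/(4*(k**3 + 10*k**2 + 29*k + 20)) with R(k) = B(k−1)f(k)/C(k) = k*(k + 2)*(k + 6)*(k**2 + 10*k + 29)/(20*(3*k + 8)).
Δs = 5*(-3*k - 8)/(k**5 + 18*k**4 + 121*k**3 + 372*k**2 + 508*k + 240), as required.
Σ_(k=0)^n t_k = s_(n+1) − s_(0) = ((-n**3 - 13*n**2 - 52*n - 40)/(4*(n**3 + 13*n**2 + 52*n + 60))) − (0), i.e. (-n**3 - 13*n**2 - 52*n - 40)/(4*(n**3 + 13*n**2 + 52*n + 60)).

S(n) = \frac{- n^{3} - 13 n^{2} - 52 n - 40}{4 \left(n^{3} + 13 n^{2} + 52 n + 60\right)}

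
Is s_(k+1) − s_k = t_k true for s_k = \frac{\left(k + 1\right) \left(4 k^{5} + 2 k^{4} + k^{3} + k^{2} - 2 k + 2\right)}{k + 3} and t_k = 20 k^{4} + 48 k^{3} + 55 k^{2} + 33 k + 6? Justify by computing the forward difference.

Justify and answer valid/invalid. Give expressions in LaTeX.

s_(k+1) = (k + 2)*(-2*k + 4*(k + 1)**5 + 2*(k + 1)**4 + (k + 1)**3 + (k + 1)**2)/(k + 4)
s_(k+1) − s_k = (20*k**6 + 156*k**5 + 419*k**4 + 598*k**3 + 503*k**2 + 224*k + 40)/(k**2 + 7*k + 12)
(s_(k+1) − s_k) − t_k = 2*(-16*k**5 - 106*k**4 - 198*k**3 - 197*k**2 - 107*k - 16)/(k**2 + 7*k + 12)

Invalid: residual \frac{2 \left(- 16 k^{5} - 106 k^{4} - 198 k^{3} - 197 k^{2} - 107 k - 16\right)}{k^{2} + 7 k + 12} ≠ 0.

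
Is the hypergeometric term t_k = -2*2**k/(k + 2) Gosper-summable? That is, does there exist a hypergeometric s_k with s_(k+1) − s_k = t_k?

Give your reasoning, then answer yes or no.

Step 1: r(k) = 2*(k + 2)/(k + 3).
So A=2*k + 4 and B=k + 3, with C=1.
Solve (2*k + 4)·f(k+1) − (k + 2)·f(k) = 1.
From deg A=1, deg B=1, deg C=0: d=-1.
Bound -1 < 0, so the key equation has no polynomial solution.

No; the degree bound rules out any f.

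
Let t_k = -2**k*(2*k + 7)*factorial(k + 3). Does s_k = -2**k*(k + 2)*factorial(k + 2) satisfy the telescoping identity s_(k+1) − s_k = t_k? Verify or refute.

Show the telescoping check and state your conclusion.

s_(k+1) = -2**(k + 1)*(k + 3)*factorial(k + 3)
s_(k+1) − s_k = -2**k*(2*k**2 + 11*k + 16)*factorial(k + 2)
(s_(k+1) − s_k) − t_k = 2**k*(2*k + 5)*factorial(k + 2)

Invalid: residual 2**k*(2*k + 5)*factorial(k + 2) ≠ 0.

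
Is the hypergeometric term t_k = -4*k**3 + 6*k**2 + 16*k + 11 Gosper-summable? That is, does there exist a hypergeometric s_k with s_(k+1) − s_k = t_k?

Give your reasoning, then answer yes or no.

Yes. s_k = k*(-k**3 + 4*k**2 + 4*k + 4).

t_(k+1)/t_k = (4*k**3 + 6*k**2 - 16*k - 29)/(4*k**3 - 6*k**2 - 16*k - 11).
Normal form (A,B,C) = (1, 1, k**3 - 3*k**2/2 - 4*k - 11/4).
f must satisfy (1)·f(k+1) − (1)·f(k) = k**3 - 3*k**2/2 - 4*k - 11/4.
From deg A=0, deg B=0, deg C=3: d=4.
A polynomial solution: f(k) = k*(k**3 - 4*k**2 - 4*k - 4)/4.
Certificate R = B(k−1)f/C = k*(k**3 - 4*k**2 - 4*k - 4)/(4*k**3 - 6*k**2 - 16*k - 11) gives s_k = k*(-k**3 + 4*k**2 + 4*k + 4).
Verify: -4*k**3 + 6*k**2 + 16*k + 11 matches t_k.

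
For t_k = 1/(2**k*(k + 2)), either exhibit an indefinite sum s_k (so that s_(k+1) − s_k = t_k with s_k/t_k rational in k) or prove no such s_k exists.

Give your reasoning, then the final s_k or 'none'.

r(k) = (k + 2)/(2*(k + 3)) after simplifying.
A = k/2 + 1, B = k + 3, C = 1.
Set up (k/2 + 1)·f(k+1) − (k + 2)·f(k) − (1) = 0.
Degrees (1,1,0) ⇒ d ≤ -1.
Bound -1 < 0, so the key equation has no polynomial solution.

none (Gosper's algorithm certifies no s_k)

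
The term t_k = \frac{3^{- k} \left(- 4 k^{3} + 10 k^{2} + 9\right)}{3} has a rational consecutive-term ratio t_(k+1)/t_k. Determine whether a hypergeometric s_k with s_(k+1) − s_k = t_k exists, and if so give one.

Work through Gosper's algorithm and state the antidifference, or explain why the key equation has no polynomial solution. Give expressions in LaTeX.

s_k = 3^{- k} \left(2 k^{3} - 2 k^{2} + k - 4\right)

Compute t_(k+1)/t_k: get (-4*(k + 1)**3 + 10*(k + 1)**2 + 9)/(3*(-4*k**3 + 10*k**2 + 9)).
A = 1/3, B = 1, C = k**3 - 5*k**2/2 - 9/4.
Set up (1/3)·f(k+1) − (1)·f(k) − (k**3 - 5*k**2/2 - 9/4) = 0.
deg f ≤ 3 (via 0,0,3).
Coefficient equations give f(k) = -3*(2*k**3 - 2*k**2 + k - 4)/4.
R(k) = B(k−1)·f(k)/C(k) = -3*(2*k**3 - 2*k**2 + k - 4)/(4*k**3 - 10*k**2 - 9); s_k = R·t_k = (2*k**3 - 2*k**2 + k - 4)/3**k.
Check: Δs_k = (-4*k**3 + 10*k**2 + 9)/(3*3**k). ✓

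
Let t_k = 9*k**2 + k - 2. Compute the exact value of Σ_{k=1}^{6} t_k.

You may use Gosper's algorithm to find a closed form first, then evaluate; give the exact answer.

t_(k+1)/t_k = (k + 9*(k + 1)**2 - 1)/(9*k**2 + k - 2).
Take A(k)=1, B(k)=1, C(k)=k**2 + k/9 - 2/9.
Solve (1)·f(k+1) − (1)·f(k) = k**2 + k/9 - 2/9.
Bound: deg f ≤ 3.
Solve for f: f(k) = k*(3*k**2 - 4*k - 1)/9 (degree 3 ≤ 3).
Then R = B(k−1)f/C = k*(3*k**2 - 4*k - 1)/(9*k**2 + k - 2), so s_k = R(k)·t_k = k*(3*k**2 - 4*k - 1).
s_(k+1) − s_k = 9*k**2 + k - 2 = t_k.
Telescoping: Σ = s_(7) − s_(1) = 826 − (-2) = 828.

Σ = 828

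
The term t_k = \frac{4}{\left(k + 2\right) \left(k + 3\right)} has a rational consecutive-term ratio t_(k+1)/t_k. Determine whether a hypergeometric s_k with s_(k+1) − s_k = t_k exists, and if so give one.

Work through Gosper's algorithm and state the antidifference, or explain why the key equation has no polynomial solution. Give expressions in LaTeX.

The ratio is (k + 2)/(k + 4).
Normal form (A,B,C) = (k + 2, k + 4, 1).
f must satisfy (k + 2)·f(k+1) − (k + 3)·f(k) = 1.
From deg A=1, deg B=1, deg C=0: d=1.
Coefficient equations give f(k) = k/2.
Certificate R = B(k−1)f/C = k*(k + 3)/2 gives s_k = 2*k/(k + 2).
s_(k+1) − s_k = 4/(k**2 + 5*k + 6) = t_k.

s_k = \frac{2 k}{k + 2}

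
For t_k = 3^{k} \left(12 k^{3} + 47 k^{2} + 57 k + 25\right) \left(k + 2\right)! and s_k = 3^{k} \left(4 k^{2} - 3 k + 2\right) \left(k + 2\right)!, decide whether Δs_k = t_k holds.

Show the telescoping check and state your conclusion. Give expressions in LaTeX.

valid; difference matches t_k

s_(k+1) = 3**(k + 1)*(4*k**2 + 5*k + 3)*factorial(k + 3)
s_(k+1) − s_k = 3**k*(12*k**3 + 47*k**2 + 57*k + 25)*factorial(k + 2)
(s_(k+1) − s_k) − t_k = 0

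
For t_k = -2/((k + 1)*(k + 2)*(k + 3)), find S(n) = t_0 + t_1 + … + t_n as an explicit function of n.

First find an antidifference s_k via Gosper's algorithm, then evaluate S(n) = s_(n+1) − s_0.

r(k) = (k + 1)/(k + 4) after simplifying.
Take A(k)=k + 1, B(k)=k + 4, C(k)=1.
Set up (k + 1)·f(k+1) − (k + 3)·f(k) − (1) = 0.
deg f ≤ 2 (via 1,1,0).
A polynomial solution: f(k) = k*(k + 3)/4.
Then R = B(k−1)f/C = k*(k + 3)**2/4, so s_k = R(k)·t_k = k*(-k - 3)/(2*(k + 1)*(k + 2)).
Verify: -2/(k**3 + 6*k**2 + 11*k + 6) matches t_k.
Evaluate: s_(n+1) = (-n**2 - 5*n - 4)/(2*(n**2 + 5*n + 6)); subtract s_(0) = 0 ⇒ S(n) = (-n**2 - 5*n - 4)/(2*(n**2 + 5*n + 6)).

S(n) = (-n**2 - 5*n - 4)/(2*(n**2 + 5*n + 6))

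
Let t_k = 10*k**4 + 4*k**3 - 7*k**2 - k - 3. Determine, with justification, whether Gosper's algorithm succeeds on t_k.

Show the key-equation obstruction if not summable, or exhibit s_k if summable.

Yes. s_k = k*(2*k**4 - 4*k**3 - k**2 + 4*k - 4).

r(k) = (10*k**4 + 44*k**3 + 65*k**2 + 37*k + 3)/(10*k**4 + 4*k**3 - 7*k**2 - k - 3) after simplifying.
Take A(k)=1, B(k)=1, C(k)=k**4 + 2*k**3/5 - 7*k**2/10 - k/10 - 3/10.
Set up (1)·f(k+1) − (1)·f(k) − (k**4 + 2*k**3/5 - 7*k**2/10 - k/10 - 3/10) = 0.
d = 5 from the (0,0,4) case.
Solving with deg f ≤ 5: f(k) = k*(k - 2)*(2*k**3 - k + 2)/10.
R(k) = B(k−1)·f(k)/C(k) = k*(k - 2)*(2*k**3 - k + 2)/(10*k**4 + 4*k**3 - 7*k**2 - k - 3); s_k = R·t_k = k*(2*k**4 - 4*k**3 - k**2 + 4*k - 4).
Verify: 10*k**4 + 4*k**3 - 7*k**2 - k - 3 matches t_k.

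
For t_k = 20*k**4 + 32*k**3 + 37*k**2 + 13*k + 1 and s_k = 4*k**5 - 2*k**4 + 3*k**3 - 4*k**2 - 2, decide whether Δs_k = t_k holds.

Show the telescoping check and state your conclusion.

Valid — Δs_k = t_k.

s_(k+1) = 4*k**5 + 18*k**4 + 35*k**3 + 33*k**2 + 13*k - 1
s_(k+1) − s_k = 20*k**4 + 32*k**3 + 37*k**2 + 13*k + 1
(s_(k+1) − s_k) − t_k = 0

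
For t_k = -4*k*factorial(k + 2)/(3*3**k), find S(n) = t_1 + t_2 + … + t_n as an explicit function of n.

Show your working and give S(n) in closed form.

S(n) = 8 - 4*factorial(n + 3)/(3*3**n)

The ratio is (k + 1)*(k + 3)/(3*k).
A = k/3 + 1, B = 1, C = k.
Key eq: (k/3 + 1)·f(k+1) = (1)·f(k) + (k).
From deg A=1, deg B=0, deg C=1: d=0.
A polynomial solution: f(k) = 3.
Get s_k = R·t_k = -4*factorial(k + 2)/3**k with R(k) = B(k−1)f(k)/C(k) = 3/k.
Check: Δs_k = -4*k*factorial(k + 2)/(3*3**k). ✓
Evaluate: s_(n+1) = -4*3**(-n - 1)*factorial(n + 3); subtract s_(1) = -8 ⇒ S(n) = 8 - 4*factorial(n + 3)/(3*3**n).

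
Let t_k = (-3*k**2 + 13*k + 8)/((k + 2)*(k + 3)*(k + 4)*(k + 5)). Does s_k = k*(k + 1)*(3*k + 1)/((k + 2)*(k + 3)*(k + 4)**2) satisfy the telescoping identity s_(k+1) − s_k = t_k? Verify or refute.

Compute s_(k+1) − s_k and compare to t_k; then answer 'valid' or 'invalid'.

s_(k+1) = (k + 1)*(k + 2)*(3*k + 4)/((k + 3)*(k + 4)*(k + 5)**2)
s_(k+1) − s_k = (k + 1)*(-k*(k + 5)**2*(3*k + 1) + (k + 2)**2*(k + 4)*(3*k + 4))/((k + 2)*(k + 3)*(k + 4)**2*(k + 5)**2)
(s_(k+1) − s_k) − t_k = 3*(6*k**3 + 15*k**2 - 55*k - 32)/(k**6 + 23*k**5 + 217*k**4 + 1073*k**3 + 2926*k**2 + 4160*k + 2400)

Invalid: residual 3*(6*k**3 + 15*k**2 - 55*k - 32)/(k**6 + 23*k**5 + 217*k**4 + 1073*k**3 + 2926*k**2 + 4160*k + 2400) ≠ 0.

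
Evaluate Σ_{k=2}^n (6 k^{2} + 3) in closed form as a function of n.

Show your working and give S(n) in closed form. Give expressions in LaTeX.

S(n) = 2 n^{3} + 3 n^{2} + 4 n - 9

Ratio r(k) = (2*(k + 1)**2 + 1)/(2*k**2 + 1).
Gosper form: A/B · C(k+1)/C(k) with A=1, B=1, C=k**2 + 1/2.
Set up (1)·f(k+1) − (1)·f(k) − (k**2 + 1/2) = 0.
Bound: deg f ≤ 3.
Match coefficients ⇒ f(k) = k*(2*k**2 - 3*k + 4)/6.
Then R = B(k−1)f/C = k*(2*k**2 - 3*k + 4)/(3*(2*k**2 + 1)), so s_k = R(k)·t_k = k*(2*k**2 - 3*k + 4).
Δs = 6*k**2 + 3, as required.
Σ_(k=2)^n t_k = s_(n+1) − s_(2) = (2*n**3 + 3*n**2 + 4*n + 3) − (12), i.e. 2*n**3 + 3*n**2 + 4*n - 9.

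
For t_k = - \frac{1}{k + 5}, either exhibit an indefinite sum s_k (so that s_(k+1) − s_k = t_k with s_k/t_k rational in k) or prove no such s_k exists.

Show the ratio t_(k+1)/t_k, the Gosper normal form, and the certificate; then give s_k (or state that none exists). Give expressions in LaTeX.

The ratio is (k + 5)/(k + 6).
A = k + 5, B = k + 6, C = 1.
f must satisfy (k + 5)·f(k+1) − (k + 5)·f(k) = 1.
deg f ≤ 0 (via 1,1,0).
Generic f = c0 gives residual -1; -1 = 0 cannot hold, so t_k is not Gosper-summable.

not Gosper-summable; s_k does not exist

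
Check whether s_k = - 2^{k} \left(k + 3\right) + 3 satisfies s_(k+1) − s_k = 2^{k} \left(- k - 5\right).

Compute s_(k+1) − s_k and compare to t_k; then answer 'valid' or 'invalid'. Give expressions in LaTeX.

s_(k+1) = -2*2**k*(k + 4) + 3
s_(k+1) − s_k = 2**k*(-k - 5)
(s_(k+1) − s_k) − t_k = 0

Valid — Δs_k = t_k.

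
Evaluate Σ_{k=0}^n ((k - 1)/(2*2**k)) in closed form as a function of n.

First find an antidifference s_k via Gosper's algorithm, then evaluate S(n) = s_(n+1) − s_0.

t_(k+1)/t_k = k/(2*(k - 1)).
A = 1/2, B = 1, C = k - 1.
Solve (1/2)·f(k+1) − (1)·f(k) = k - 1.
Bound: deg f ≤ 1.
Match coefficients ⇒ f(k) = -2*k.
Certificate R = B(k−1)f/C = -2*k/(k - 1) gives s_k = -k/2**k.
s_(k+1) − s_k = (k - 1)/(2*2**k) = t_k.
s_(n+1) = 2**(-n - 1)*(-n - 1) and s_(0) = 0, so S(n) = 2**(-n - 1)*(-n - 1).

S(n) = 2**(-n - 1)*(-n - 1)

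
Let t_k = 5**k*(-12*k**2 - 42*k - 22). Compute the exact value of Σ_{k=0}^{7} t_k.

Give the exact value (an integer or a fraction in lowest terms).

Σ = -83593752

Ratio r(k) = 5*(6*k**2 + 33*k + 38)/(6*k**2 + 21*k + 11).
Factor: A=5; B=1; C=k**2 + 7*k/2 + 11/6.
Solve (5)·f(k+1) − (1)·f(k) = k**2 + 7*k/2 + 11/6.
d = 2 from the (0,0,2) case.
A polynomial solution: f(k) = (3*k**2 + 3*k - 2)/12.
R(k) = B(k−1)·f(k)/C(k) = (3*k**2 + 3*k - 2)/(2*(6*k**2 + 21*k + 11)); s_k = R·t_k = 5**k*(-3*k**2 - 3*k + 2).
Δs = 5**k*(-12*k**2 - 42*k - 22), as required.
Sum = s_(8) − s_(0); s_(8) = -83593750, s_(0) = 2 ⇒ -83593752.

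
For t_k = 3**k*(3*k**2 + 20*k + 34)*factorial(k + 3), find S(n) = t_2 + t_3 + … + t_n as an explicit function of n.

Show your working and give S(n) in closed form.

Step 1: r(k) = 3*(3*k**3 + 38*k**2 + 161*k + 228)/(3*k**2 + 20*k + 34).
So A=3*k + 12 and B=1, with C=k**2 + 20*k/3 + 34/3.
f must satisfy (3*k + 12)·f(k+1) − (1)·f(k) = k**2 + 20*k/3 + 34/3.
Bound: deg f ≤ 1.
Match coefficients ⇒ f(k) = (k + 2)/3.
Get s_k = R·t_k = 3**k*(k + 2)*factorial(k + 3) with R(k) = B(k−1)f(k)/C(k) = (k + 2)/(3*k**2 + 20*k + 34).
s_(k+1) − s_k = 3**k*(3*k**2 + 20*k + 34)*factorial(k + 3) = t_k.
Telescope: S(n) = s_(n+1) − s_(2) = 3**(n + 1)*(n + 3)*factorial(n + 4) − (4320) = 3*3**n*n*factorial(n + 4) + 9*3**n*factorial(n + 4) - 4320.

S(n) = 3*3**n*n*factorial(n + 4) + 9*3**n*factorial(n + 4) - 4320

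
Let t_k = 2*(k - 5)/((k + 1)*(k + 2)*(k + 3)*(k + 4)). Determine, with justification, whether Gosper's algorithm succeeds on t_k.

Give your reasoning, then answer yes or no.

The ratio is (k - 4)*(k + 1)/((k - 5)*(k + 5)).
Take A(k)=k + 1, B(k)=k + 5, C(k)=k - 5.
Need (k + 1)·f(k+1) − (k + 4)·f(k) = k - 5.
From deg A=1, deg B=1, deg C=1: d=3.
Solving with deg f ≤ 3: f(k) = -k*(k**2 + 6*k + 13)/4.
Certificate R = B(k−1)f/C = -k*(k + 4)*(k**2 + 6*k + 13)/(4*(k - 5)) gives s_k = k*(-k**2 - 6*k - 13)/(2*(k + 1)*(k + 2)*(k + 3)).
Δs = 2*(k - 5)/(k**4 + 10*k**3 + 35*k**2 + 50*k + 24), as required.

Yes. s_k = k*(-k**2 - 6*k - 13)/(2*(k + 1)*(k + 2)*(k + 3)).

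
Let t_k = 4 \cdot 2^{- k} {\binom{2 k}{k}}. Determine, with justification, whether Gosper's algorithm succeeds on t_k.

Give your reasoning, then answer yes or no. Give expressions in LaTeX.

r(k) = (2*k + 1)/(k + 1) after simplifying.
Normal form (A,B,C) = (2*k + 1, k + 1, 1).
Set up (2*k + 1)·f(k+1) − (k)·f(k) − (1) = 0.
Bound: deg f ≤ -1.
deg f ≤ -1 is impossible — no certificate.

No. Not Gosper-summable.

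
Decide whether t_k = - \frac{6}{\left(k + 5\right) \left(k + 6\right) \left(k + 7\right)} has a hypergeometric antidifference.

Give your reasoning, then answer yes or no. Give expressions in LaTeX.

The ratio is (k + 5)/(k + 8).
Gosper form: A/B · C(k+1)/C(k) with A=k + 5, B=k + 8, C=1.
Solve (k + 5)·f(k+1) − (k + 7)·f(k) = 1.
Degrees (1,1,0) ⇒ d ≤ 2.
A polynomial solution: f(k) = k*(k + 11)/60.
Certificate R = B(k−1)f/C = k*(k + 7)*(k + 11)/60 gives s_k = k*(-k - 11)/(10*(k + 5)*(k + 6)).
Verify: -6/(k**3 + 18*k**2 + 107*k + 210) matches t_k.

Yes. s_k = \frac{k \left(- k - 11\right)}{10 \left(k + 5\right) \left(k + 6\right)}.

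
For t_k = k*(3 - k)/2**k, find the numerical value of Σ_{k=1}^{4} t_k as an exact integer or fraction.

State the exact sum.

Σ = 5/4

t_(k+1)/t_k = (k - 2)*(k + 1)/(2*k*(k - 3)).
Take A(k)=1/2, B(k)=1, C(k)=k**2 - 3*k.
Key eq: (1/2)·f(k+1) = (1)·f(k) + (k**2 - 3*k).
Bound: deg f ≤ 2.
Solve for f: f(k) = -2*k*(k - 1) (degree 2 ≤ 2).
Get s_k = R·t_k = 2**(1 - k)*k*(k - 1) with R(k) = B(k−1)f(k)/C(k) = -2*(k - 1)/(k - 3).
s_(k+1) − s_k = k*(3 - k)/2**k = t_k.
Σ_(k=1)^(4) t_k = s_(5) − s_(1) = 5/4 − (0) = 5/4.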